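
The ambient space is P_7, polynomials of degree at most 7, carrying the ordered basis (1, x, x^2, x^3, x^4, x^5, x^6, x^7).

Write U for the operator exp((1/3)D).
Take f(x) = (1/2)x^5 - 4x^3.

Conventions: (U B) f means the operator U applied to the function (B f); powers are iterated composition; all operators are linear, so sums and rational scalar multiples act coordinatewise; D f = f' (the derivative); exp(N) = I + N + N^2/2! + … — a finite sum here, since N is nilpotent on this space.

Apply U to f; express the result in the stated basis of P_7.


g(x) = (1/2)x^5 + (5/6)x^4 - (31/9)x^3 - (103/27)x^2 - (211/162)x - 71/486

order-1 term: (5/6)x^4 - 4x^2
order-2 term: (5/9)x^3 - (4/3)x
order-3 term: (5/27)x^2 - 4/27
order-4 term: (5/162)x
order-5 term: 1/486
the series for exp((1/3)D) f terminates at order 5
exp((1/3)D) f = (1/2)x^5 + (5/6)x^4 - (31/9)x^3 - (103/27)x^2 - (211/162)x - 71/486


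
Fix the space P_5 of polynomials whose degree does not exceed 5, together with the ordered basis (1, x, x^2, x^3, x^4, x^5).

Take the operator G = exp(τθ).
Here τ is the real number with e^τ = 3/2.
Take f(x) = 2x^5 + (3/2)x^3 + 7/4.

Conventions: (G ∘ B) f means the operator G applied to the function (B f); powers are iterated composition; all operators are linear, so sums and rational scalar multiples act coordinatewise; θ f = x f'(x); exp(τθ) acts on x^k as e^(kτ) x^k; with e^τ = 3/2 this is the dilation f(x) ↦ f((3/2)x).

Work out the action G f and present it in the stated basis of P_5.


exp(τθ) x^k = e^(kτ) x^k; with e^τ = 3/2 this sends x^k to (3/2)^k x^k
x^3 ↦ 27/8 x^3
x^5 ↦ 243/32 x^5
applying this coordinatewise to f: exp(τθ) f = (243/16)x^5 + (81/16)x^3 + 7/4

g(x) = (243/16)x^5 + (81/16)x^3 + 7/4


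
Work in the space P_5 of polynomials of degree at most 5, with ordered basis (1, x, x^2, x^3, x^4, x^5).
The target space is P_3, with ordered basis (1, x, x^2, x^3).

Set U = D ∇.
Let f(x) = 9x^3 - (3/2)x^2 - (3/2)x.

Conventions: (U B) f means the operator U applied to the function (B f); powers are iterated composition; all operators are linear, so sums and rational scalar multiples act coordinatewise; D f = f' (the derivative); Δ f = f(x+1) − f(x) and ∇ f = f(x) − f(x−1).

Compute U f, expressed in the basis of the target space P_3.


∇ f = 27x^2 - 30x + 9
D ∇ f = 54x - 30

the image equals g(x) = 54x - 30


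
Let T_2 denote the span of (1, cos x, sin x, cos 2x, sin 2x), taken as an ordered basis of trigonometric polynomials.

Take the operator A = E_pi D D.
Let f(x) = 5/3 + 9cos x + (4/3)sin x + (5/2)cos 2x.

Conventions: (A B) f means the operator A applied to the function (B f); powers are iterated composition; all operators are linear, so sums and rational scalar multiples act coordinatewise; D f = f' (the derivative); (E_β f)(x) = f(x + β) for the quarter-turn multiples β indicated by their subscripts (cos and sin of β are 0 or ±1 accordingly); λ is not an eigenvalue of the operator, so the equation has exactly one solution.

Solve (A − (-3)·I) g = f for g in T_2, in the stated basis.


write g with unknown coordinates in the stated basis and equate coefficients in (A − (-3)·I) g = f
solving from the highest basis element down gives g = 5/9 + (9/4)cos x + (1/3)sin x - (5/2)cos 2x
check: A g = (9/4)cos x + (1/3)sin x + 10cos 2x
so A g − (-3)·g = 5/3 + 9cos x + (4/3)sin x + (5/2)cos 2x = f ✓

g(x) = 5/9 + (9/4)cos x + (1/3)sin x - (5/2)cos 2x


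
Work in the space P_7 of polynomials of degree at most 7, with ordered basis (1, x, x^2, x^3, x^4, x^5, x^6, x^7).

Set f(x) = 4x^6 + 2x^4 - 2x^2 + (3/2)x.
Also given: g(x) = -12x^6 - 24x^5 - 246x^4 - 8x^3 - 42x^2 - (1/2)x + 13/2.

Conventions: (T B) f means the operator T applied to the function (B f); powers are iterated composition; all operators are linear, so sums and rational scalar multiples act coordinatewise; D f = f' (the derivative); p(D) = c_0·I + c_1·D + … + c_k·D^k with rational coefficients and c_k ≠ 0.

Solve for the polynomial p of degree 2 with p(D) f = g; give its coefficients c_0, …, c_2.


p(D) = -3·I − D − 2·D^2, i.e. c_0 = -3, c_1 = -1, c_2 = -2

D^0 f = 4x^6 + 2x^4 - 2x^2 + (3/2)x
D^1 f = 24x^5 + 8x^3 - 4x + 3/2
D^2 f = 120x^4 + 24x^2 - 4
matching coefficients of g against c_0 f + c_1 Df + … from the top degree down determines the c_i
solution: c_0 = -3, c_1 = -1, c_2 = -2


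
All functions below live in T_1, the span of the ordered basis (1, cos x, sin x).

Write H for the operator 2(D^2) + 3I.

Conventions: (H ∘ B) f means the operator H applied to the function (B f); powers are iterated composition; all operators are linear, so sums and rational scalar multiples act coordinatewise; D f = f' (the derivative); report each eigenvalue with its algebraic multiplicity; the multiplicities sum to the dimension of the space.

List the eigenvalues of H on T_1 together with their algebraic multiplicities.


image of 1: 3
image of cos x: cos x
image of sin x: sin x
the matrix is diagonal; its diagonal is (3, 1, 1)
for a triangular matrix the eigenvalues are the diagonal entries, with algebraic multiplicity their repetition count

λ = 1 (multiplicity 2), λ = 3 (multiplicity 1)


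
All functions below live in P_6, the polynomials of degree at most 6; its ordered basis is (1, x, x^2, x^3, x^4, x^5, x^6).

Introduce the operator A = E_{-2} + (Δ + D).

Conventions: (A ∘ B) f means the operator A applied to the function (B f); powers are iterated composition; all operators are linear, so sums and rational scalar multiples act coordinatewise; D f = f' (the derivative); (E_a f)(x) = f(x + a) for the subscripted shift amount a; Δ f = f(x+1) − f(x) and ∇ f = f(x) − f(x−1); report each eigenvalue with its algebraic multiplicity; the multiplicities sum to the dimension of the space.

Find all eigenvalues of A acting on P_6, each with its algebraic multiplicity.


image of 1: 1
image of x: x
image of x^2: x^2 + 5
image of x^3: x^3 + 15x - 7
image of x^4: x^4 + 30x^2 - 28x + 17
image of x^5: x^5 + 50x^3 - 70x^2 + 85x - 31
image of x^6: x^6 + 75x^4 - 140x^3 + 255x^2 - 186x + 65
the matrix is upper triangular; its diagonal is (1, 1, 1, 1, 1, 1, 1)
for a triangular matrix the eigenvalues are the diagonal entries, with algebraic multiplicity their repetition count

λ = 1 (multiplicity 7)


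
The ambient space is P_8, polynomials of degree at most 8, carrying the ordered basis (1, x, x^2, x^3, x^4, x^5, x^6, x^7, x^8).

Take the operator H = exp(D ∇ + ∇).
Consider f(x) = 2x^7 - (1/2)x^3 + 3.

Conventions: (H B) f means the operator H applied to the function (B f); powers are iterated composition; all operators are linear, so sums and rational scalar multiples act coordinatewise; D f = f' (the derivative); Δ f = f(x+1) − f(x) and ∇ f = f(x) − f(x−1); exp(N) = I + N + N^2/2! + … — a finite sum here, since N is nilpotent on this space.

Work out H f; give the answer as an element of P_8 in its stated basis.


order-1 term: 14x^6 + 42x^5 - 140x^4 + 210x^3 - (339/2)x^2 + (137/2)x - 11
order-2 term: 42x^5 + 210x^4 - 350x^3 - 210x^2 + (1705/2)x - 1039/2
order-3 term: 70x^4 + 420x^3 - 210x^2 - 840x + 1203/2
order-4 term: 70x^3 + 420x^2 + 70x - 420
order-5 term: 42x^2 + 210x + 70
order-6 term: 14x + 42
order-7 term: 2
the series for exp(D ∇ + ∇) f terminates at order 7
exp(D ∇ + ∇) f = 2x^7 + 14x^6 + 84x^5 + 140x^4 + (699/2)x^3 - (255/2)x^2 + 375x - 232

the image equals g(x) = 2x^7 + 14x^6 + 84x^5 + 140x^4 + (699/2)x^3 - (255/2)x^2 + 375x - 232


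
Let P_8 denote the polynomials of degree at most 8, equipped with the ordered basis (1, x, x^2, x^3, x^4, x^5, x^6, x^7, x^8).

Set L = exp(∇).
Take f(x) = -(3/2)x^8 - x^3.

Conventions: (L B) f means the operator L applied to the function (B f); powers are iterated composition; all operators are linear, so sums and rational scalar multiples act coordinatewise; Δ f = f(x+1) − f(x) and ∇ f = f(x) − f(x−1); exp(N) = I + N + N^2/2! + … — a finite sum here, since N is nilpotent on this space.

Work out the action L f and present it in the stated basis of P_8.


order-1 term: -12x^7 + 42x^6 - 84x^5 + 105x^4 - 84x^3 + 39x^2 - 9x + 1/2
order-2 term: -42x^6 + 252x^5 - 735x^4 + 1260x^3 - 1302x^2 + 753x - 375/2
order-3 term: -84x^5 + 630x^4 - 2100x^3 + 3780x^2 - 3612x + 1448
order-4 term: -105x^4 + 840x^3 - 2730x^2 + 4200x - 5103/2
order-5 term: -84x^3 + 630x^2 - 1680x + 1575
order-6 term: -42x^2 + 252x - 399
order-7 term: -12x + 42
order-8 term: -3/2
the series for exp(∇) f terminates at order 8
exp(∇) f = -(3/2)x^8 - 12x^7 + 84x^5 - 105x^4 - 169x^3 + 375x^2 - 108x - 74

the result is g(x) = -(3/2)x^8 - 12x^7 + 84x^5 - 105x^4 - 169x^3 + 375x^2 - 108x - 74


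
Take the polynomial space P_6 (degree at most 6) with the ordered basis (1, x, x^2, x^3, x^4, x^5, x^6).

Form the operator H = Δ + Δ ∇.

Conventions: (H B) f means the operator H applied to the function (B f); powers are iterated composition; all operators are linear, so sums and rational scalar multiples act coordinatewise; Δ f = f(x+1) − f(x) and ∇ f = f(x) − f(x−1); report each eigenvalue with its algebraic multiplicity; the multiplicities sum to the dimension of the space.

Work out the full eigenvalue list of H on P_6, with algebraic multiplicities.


image of 1: 0
image of x: 1
image of x^2: 2x + 3
image of x^3: 3x^2 + 9x + 1
image of x^4: 4x^3 + 18x^2 + 4x + 3
image of x^5: 5x^4 + 30x^3 + 10x^2 + 15x + 1
image of x^6: 6x^5 + 45x^4 + 20x^3 + 45x^2 + 6x + 3
the matrix is upper triangular; its diagonal is (0, 0, 0, 0, 0, 0, 0)
for a triangular matrix the eigenvalues are the diagonal entries, with algebraic multiplicity their repetition count

λ = 0 (multiplicity 7)


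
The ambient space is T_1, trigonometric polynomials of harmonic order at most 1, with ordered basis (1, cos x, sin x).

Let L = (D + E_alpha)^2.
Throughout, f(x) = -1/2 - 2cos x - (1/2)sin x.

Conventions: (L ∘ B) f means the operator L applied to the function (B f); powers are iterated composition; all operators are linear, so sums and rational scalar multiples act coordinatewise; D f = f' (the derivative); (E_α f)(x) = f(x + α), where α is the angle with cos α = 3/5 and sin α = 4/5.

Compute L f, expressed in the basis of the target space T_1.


the result is g(x) = -1/2 + (117/25)cos x + (144/25)sin x

D f = -(1/2)cos x + 2sin x
E_alpha f = -1/2 - (8/5)cos x + (13/10)sin x
(D + E_alpha) f = -1/2 - (21/10)cos x + (33/10)sin x
D (D + E_alpha) f = (33/10)cos x + (21/10)sin x
E_alpha (D + E_alpha) f = -1/2 + (69/50)cos x + (183/50)sin x
(D + E_alpha) (D + E_alpha) f = -1/2 + (117/25)cos x + (144/25)sin x


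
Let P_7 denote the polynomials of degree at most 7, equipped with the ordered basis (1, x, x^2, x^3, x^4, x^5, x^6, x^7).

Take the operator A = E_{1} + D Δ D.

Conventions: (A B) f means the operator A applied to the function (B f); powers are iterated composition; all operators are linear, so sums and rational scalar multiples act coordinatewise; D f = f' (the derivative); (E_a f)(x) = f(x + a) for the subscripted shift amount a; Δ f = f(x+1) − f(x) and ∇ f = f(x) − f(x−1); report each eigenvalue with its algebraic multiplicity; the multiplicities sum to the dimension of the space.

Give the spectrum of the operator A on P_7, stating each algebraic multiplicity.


λ = 1 (multiplicity 8)

image of 1: 1
image of x: x + 1
image of x^2: x^2 + 2x + 1
image of x^3: x^3 + 3x^2 + 3x + 7
image of x^4: x^4 + 4x^3 + 6x^2 + 28x + 13
image of x^5: x^5 + 5x^4 + 10x^3 + 70x^2 + 65x + 21
image of x^6: x^6 + 6x^5 + 15x^4 + 140x^3 + 195x^2 + 126x + 31
image of x^7: x^7 + 7x^6 + 21x^5 + 245x^4 + 455x^3 + 441x^2 + 217x + 43
the matrix is upper triangular; its diagonal is (1, 1, 1, 1, 1, 1, 1, 1)
for a triangular matrix the eigenvalues are the diagonal entries, with algebraic multiplicity their repetition count


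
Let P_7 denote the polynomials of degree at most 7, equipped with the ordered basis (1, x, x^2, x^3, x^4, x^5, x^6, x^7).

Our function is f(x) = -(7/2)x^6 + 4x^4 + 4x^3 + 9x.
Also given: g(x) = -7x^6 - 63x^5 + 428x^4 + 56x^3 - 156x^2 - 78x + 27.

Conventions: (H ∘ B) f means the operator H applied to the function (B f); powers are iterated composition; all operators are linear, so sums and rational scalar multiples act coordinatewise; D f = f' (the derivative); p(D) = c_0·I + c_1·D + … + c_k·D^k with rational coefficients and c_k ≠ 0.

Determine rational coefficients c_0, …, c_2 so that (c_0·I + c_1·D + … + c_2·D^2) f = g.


D^0 f = -(7/2)x^6 + 4x^4 + 4x^3 + 9x
D^1 f = -21x^5 + 16x^3 + 12x^2 + 9
D^2 f = -105x^4 + 48x^2 + 24x
matching coefficients of g against c_0 f + c_1 Df + … from the top degree down determines the c_i
solution: c_0 = 2, c_1 = 3, c_2 = -4

p(D) = 2·I + 3·D − 4·D^2, i.e. c_0 = 2, c_1 = 3, c_2 = -4


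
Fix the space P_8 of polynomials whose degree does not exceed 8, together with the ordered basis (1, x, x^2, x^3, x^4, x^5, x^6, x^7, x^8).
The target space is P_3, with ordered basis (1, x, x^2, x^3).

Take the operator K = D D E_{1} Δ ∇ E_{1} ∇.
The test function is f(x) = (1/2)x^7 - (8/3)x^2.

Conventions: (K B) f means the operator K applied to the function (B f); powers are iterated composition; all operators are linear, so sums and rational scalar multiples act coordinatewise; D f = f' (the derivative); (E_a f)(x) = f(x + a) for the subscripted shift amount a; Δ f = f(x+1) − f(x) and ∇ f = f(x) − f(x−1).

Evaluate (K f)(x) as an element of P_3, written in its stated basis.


∇ f = (7/2)x^6 - (21/2)x^5 + (35/2)x^4 - (35/2)x^3 + (21/2)x^2 - (53/6)x + 19/6
E_{1} ∇ f = (7/2)x^6 + (21/2)x^5 + (35/2)x^4 + (35/2)x^3 + (21/2)x^2 - (11/6)x - 13/6
∇ E_{1} ∇ f = 21x^5 + 35x^3 + 7x - 16/3
Δ ∇ E_{1} ∇ f = 105x^4 + 210x^3 + 315x^2 + 210x + 63
E_{1} (Δ ∇ E_{1} ∇) f = 105x^4 + 630x^3 + 1575x^2 + 1890x + 903
D E_{1} (Δ ∇ E_{1} ∇) f = 420x^3 + 1890x^2 + 3150x + 1890
D (D E_{1}) (Δ ∇ E_{1} ∇) f = 1260x^2 + 3780x + 3150

g(x) = 1260x^2 + 3780x + 3150


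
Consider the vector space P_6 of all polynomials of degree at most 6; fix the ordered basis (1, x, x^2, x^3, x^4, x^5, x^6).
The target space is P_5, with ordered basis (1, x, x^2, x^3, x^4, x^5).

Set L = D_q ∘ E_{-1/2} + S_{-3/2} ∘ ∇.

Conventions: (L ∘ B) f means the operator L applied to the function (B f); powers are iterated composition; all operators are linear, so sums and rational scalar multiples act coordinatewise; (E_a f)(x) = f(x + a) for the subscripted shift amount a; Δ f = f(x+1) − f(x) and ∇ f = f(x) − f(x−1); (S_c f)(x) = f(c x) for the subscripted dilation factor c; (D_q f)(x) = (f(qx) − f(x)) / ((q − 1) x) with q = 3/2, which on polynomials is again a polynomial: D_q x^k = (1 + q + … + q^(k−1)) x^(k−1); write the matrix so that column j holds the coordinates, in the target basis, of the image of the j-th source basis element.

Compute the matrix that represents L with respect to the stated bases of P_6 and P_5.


the matrix is [[0, 2, -2, 7/4, -3/2, 21/16, -19/16]; [0, 0, -1/2, 3/4, -9/4, 35/8, -213/32]; [0, 0, 0, 23/2, -23, 275/8, -365/8]; [0, 0, 0, 0, -43/8, 215/16, -1185/32]; [0, 0, 0, 0, 0, 77/2, -231/2]; [0, 0, 0, 0, 0, 0, -793/32]] (rows listed top to bottom)

image of 1: 0
image of x: 2
image of x^2: -(1/2)x - 2
image of x^3: (23/2)x^2 + (3/4)x + 7/4
image of x^4: -(43/8)x^3 - 23x^2 - (9/4)x - 3/2
image of x^5: (77/2)x^4 + (215/16)x^3 + (275/8)x^2 + (35/8)x + 21/16
image of x^6: -(793/32)x^5 - (231/2)x^4 - (1185/32)x^3 - (365/8)x^2 - (213/32)x - 19/16
each image's coordinates form column j of the matrix


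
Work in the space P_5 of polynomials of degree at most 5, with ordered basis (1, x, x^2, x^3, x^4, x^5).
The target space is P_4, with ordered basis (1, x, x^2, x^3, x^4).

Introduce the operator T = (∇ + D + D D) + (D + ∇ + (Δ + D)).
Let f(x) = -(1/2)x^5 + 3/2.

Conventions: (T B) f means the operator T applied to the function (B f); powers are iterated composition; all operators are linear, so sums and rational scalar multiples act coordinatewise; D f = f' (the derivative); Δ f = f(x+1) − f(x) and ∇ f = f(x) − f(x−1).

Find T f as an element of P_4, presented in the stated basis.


the result is g(x) = -15x^4 - 5x^3 - 15x^2 + (5/2)x - 3/2

∇ f = -(5/2)x^4 + 5x^3 - 5x^2 + (5/2)x - 1/2
D f = -(5/2)x^4
D f = -(5/2)x^4
D D f = -10x^3
(∇ + D + D D) f = -5x^4 - 5x^3 - 5x^2 + (5/2)x - 1/2
D f = -(5/2)x^4
∇ f = -(5/2)x^4 + 5x^3 - 5x^2 + (5/2)x - 1/2
Δ f = -(5/2)x^4 - 5x^3 - 5x^2 - (5/2)x - 1/2
D f = -(5/2)x^4
(Δ + D) f = -5x^4 - 5x^3 - 5x^2 - (5/2)x - 1/2
(D + ∇ + (Δ + D)) f = -10x^4 - 10x^2 - 1
((∇ + D + D D) + (D + ∇ + (Δ + D))) f = -15x^4 - 5x^3 - 15x^2 + (5/2)x - 3/2


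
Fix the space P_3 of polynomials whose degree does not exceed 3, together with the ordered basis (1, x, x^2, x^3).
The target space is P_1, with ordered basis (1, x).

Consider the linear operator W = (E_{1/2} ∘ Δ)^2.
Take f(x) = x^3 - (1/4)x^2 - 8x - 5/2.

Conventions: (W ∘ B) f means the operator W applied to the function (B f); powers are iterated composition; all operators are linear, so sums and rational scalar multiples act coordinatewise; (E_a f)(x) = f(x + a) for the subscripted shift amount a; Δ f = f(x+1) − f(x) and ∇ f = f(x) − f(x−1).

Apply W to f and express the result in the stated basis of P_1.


the result is g(x) = 6x + 23/2

Δ f = 3x^2 + (5/2)x - 29/4
E_{1/2} Δ f = 3x^2 + (11/2)x - 21/4
Δ (E_{1/2} ∘ Δ) f = 6x + 17/2
E_{1/2} Δ (E_{1/2} ∘ Δ) f = 6x + 23/2


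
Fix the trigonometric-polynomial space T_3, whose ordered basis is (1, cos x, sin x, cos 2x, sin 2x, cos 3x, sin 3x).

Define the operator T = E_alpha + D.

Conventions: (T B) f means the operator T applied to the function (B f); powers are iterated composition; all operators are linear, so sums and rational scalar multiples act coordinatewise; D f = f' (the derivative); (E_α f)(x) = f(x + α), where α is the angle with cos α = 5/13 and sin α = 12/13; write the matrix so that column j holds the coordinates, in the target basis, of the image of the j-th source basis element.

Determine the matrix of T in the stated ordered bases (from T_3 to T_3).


the matrix is [[1, 0, 0, 0, 0, 0, 0]; [0, 5/13, 25/13, 0, 0, 0, 0]; [0, -25/13, 5/13, 0, 0, 0, 0]; [0, 0, 0, -119/169, 458/169, 0, 0]; [0, 0, 0, -458/169, -119/169, 0, 0]; [0, 0, 0, 0, 0, -2035/2197, 5763/2197]; [0, 0, 0, 0, 0, -5763/2197, -2035/2197]] (rows listed top to bottom)

image of 1: 1
image of cos x: (5/13)cos x - (25/13)sin x
image of sin x: (25/13)cos x + (5/13)sin x
image of cos 2x: -(119/169)cos 2x - (458/169)sin 2x
image of sin 2x: (458/169)cos 2x - (119/169)sin 2x
image of cos 3x: -(2035/2197)cos 3x - (5763/2197)sin 3x
image of sin 3x: (5763/2197)cos 3x - (2035/2197)sin 3x
each image's coordinates form column j of the matrix


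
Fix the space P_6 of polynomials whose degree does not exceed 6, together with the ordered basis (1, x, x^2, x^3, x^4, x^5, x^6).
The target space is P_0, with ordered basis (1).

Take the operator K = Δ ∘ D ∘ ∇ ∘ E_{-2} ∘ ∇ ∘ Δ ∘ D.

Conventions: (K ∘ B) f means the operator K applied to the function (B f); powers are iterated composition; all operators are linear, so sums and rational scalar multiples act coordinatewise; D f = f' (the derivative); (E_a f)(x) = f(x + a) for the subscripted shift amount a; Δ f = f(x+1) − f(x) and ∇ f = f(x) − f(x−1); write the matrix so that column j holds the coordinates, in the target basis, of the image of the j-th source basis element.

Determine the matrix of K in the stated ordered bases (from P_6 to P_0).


the matrix is [[0, 0, 0, 0, 0, 0, 720]] (rows listed top to bottom)

image of 1: 0
image of x: 0
image of x^2: 0
image of x^3: 0
image of x^4: 0
image of x^5: 0
image of x^6: 720
each image's coordinates form column j of the matrix


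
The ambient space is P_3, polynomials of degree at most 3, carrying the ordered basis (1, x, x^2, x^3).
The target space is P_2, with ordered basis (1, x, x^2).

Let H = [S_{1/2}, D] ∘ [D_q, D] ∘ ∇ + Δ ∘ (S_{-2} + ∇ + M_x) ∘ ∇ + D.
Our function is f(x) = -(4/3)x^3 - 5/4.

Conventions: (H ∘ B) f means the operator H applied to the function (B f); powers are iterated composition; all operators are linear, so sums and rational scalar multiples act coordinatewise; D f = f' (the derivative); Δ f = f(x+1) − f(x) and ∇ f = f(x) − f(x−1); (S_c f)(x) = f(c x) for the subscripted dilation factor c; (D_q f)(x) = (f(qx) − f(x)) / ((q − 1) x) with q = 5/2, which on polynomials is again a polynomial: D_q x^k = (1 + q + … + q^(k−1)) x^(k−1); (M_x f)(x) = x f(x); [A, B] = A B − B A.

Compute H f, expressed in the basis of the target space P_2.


∇ f = -4x^2 + 4x - 4/3
D ∇ f = -8x + 4
D_q D ∇ f = -8
D_q ∇ f = -14x + 4
D D_q ∇ f = -14
[D_q, D] ∇ f = 6
D ([D_q, D] ∘ ∇) f = 0
S_{1/2} D ([D_q, D] ∘ ∇) f = 0
S_{1/2} ([D_q, D] ∘ ∇) f = 6
D S_{1/2} ([D_q, D] ∘ ∇) f = 0
[S_{1/2}, D] ([D_q, D] ∘ ∇) f = 0
∇ f = -4x^2 + 4x - 4/3
S_{-2} ∇ f = -16x^2 - 8x - 4/3
∇ ∇ f = -8x + 8
M_x ∇ f = -4x^3 + 4x^2 - (4/3)x
(S_{-2} + ∇ + M_x) ∇ f = -4x^3 - 12x^2 - (52/3)x + 20/3
Δ (S_{-2} + ∇ + M_x) ∇ f = -12x^2 - 36x - 100/3
D f = -4x^2
([S_{1/2}, D] ∘ [D_q, D] ∘ ∇ + Δ ∘ (S_{-2} + ∇ + M_x) ∘ ∇ + D) f = -16x^2 - 36x - 100/3

the image equals g(x) = -16x^2 - 36x - 100/3


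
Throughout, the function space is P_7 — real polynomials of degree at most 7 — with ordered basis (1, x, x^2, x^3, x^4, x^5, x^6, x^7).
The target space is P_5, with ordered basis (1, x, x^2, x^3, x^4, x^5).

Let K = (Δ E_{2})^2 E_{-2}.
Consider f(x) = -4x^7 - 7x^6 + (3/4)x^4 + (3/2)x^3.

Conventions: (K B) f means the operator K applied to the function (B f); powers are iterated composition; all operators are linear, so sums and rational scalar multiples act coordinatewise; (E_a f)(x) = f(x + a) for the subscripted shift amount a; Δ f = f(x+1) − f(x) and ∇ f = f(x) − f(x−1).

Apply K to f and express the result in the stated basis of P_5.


the image equals g(x) = -168x^5 - 2730x^4 - 17920x^3 - 59421x^2 - 99533x - 134713/2

E_{-2} f = -4x^7 + 49x^6 - 252x^5 + (2803/4)x^4 - (2249/2)x^3 + 1017x^2 - 454x + 64
E_{2} E_{-2} f = -4x^7 - 7x^6 + (3/4)x^4 + (3/2)x^3
Δ E_{2} E_{-2} f = -28x^6 - 126x^5 - 245x^4 - 277x^3 - 180x^2 - (125/2)x - 35/4
E_{2} (Δ E_{2}) E_{-2} f = -28x^6 - 462x^5 - 3185x^4 - 11757x^3 - 24522x^2 - (54805/2)x - 51255/4
Δ E_{2} (Δ E_{2}) E_{-2} f = -168x^5 - 2730x^4 - 17920x^3 - 59421x^2 - 99533x - 134713/2


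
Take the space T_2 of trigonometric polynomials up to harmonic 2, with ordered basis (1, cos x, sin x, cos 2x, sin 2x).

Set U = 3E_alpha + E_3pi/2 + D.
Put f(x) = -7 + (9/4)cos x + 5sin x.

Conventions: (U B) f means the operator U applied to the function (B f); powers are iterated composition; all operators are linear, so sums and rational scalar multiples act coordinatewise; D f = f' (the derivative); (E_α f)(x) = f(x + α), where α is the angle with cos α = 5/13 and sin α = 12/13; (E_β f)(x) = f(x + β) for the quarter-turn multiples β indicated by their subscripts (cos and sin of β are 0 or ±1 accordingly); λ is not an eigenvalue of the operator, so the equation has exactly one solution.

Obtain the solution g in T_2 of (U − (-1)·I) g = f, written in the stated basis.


g(x) = -7/5 - (117/160)cos x + (221/160)sin x

write g with unknown coordinates in the stated basis and equate coefficients in (U − (-1)·I) g = f
solving from the highest basis element down gives g = -7/5 - (117/160)cos x + (221/160)sin x
check: U g = -28/5 + (477/160)cos x + (579/160)sin x
so U g − (-1)·g = -7 + (9/4)cos x + 5sin x = f ✓


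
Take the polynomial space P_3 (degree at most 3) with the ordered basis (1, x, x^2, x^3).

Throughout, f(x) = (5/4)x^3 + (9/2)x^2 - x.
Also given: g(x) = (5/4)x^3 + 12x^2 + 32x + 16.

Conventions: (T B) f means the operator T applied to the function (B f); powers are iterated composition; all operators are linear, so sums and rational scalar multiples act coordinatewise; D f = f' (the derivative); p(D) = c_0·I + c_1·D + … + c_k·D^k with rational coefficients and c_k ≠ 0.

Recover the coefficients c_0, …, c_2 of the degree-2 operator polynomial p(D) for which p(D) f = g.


p(D) = I + 2·D + 2·D^2, i.e. c_0 = 1, c_1 = 2, c_2 = 2

D^0 f = (5/4)x^3 + (9/2)x^2 - x
D^1 f = (15/4)x^2 + 9x - 1
D^2 f = (15/2)x + 9
matching coefficients of g against c_0 f + c_1 Df + … from the top degree down determines the c_i
solution: c_0 = 1, c_1 = 2, c_2 = 2


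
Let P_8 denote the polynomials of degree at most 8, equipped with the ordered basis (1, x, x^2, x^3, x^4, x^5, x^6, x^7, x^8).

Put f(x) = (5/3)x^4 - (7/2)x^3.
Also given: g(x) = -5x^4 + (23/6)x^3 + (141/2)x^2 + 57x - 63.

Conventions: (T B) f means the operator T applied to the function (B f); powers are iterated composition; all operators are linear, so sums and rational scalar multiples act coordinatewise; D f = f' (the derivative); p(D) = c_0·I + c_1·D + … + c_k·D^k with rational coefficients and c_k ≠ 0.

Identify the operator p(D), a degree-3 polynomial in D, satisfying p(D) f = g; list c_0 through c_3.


D^0 f = (5/3)x^4 - (7/2)x^3
D^1 f = (20/3)x^3 - (21/2)x^2
D^2 f = 20x^2 - 21x
D^3 f = 40x - 21
matching coefficients of g against c_0 f + c_1 Df + … from the top degree down determines the c_i
solution: c_0 = -3, c_1 = -1, c_2 = 3, c_3 = 3

c_0 = -3, c_1 = -1, c_2 = 3, c_3 = 3


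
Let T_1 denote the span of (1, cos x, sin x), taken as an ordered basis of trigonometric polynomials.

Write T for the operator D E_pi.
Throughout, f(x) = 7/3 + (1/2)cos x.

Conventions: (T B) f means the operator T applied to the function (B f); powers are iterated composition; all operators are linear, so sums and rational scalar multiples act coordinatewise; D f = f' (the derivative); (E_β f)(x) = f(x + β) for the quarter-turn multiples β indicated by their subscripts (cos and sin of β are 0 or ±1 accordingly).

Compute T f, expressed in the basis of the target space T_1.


the result is g(x) = (1/2)sin x

E_pi f = 7/3 - (1/2)cos x
D E_pi f = (1/2)sin x


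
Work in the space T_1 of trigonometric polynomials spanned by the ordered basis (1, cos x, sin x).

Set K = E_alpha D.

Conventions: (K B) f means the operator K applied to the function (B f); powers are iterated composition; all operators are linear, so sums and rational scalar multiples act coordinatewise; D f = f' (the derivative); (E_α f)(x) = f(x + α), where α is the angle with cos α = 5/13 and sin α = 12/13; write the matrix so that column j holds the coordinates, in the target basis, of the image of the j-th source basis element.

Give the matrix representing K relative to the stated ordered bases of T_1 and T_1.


image of 1: 0
image of cos x: -(12/13)cos x - (5/13)sin x
image of sin x: (5/13)cos x - (12/13)sin x
each image's coordinates form column j of the matrix

the matrix is [[0, 0, 0]; [0, -12/13, 5/13]; [0, -5/13, -12/13]] (rows listed top to bottom)


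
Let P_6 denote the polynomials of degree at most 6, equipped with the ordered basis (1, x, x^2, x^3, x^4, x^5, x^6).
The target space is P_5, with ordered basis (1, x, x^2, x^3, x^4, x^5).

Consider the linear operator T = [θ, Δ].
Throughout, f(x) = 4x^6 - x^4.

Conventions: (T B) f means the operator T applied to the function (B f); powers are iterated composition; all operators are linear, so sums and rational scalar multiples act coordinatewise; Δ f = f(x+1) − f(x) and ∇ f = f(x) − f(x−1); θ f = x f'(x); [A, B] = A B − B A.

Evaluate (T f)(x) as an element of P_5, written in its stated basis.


the result is g(x) = -24x^5 - 120x^4 - 236x^3 - 228x^2 - 108x - 20

Δ f = 24x^5 + 60x^4 + 76x^3 + 54x^2 + 20x + 3
θ Δ f = 120x^5 + 240x^4 + 228x^3 + 108x^2 + 20x
θ f = 24x^6 - 4x^4
Δ θ f = 144x^5 + 360x^4 + 464x^3 + 336x^2 + 128x + 20
[θ, Δ] f = -24x^5 - 120x^4 - 236x^3 - 228x^2 - 108x - 20


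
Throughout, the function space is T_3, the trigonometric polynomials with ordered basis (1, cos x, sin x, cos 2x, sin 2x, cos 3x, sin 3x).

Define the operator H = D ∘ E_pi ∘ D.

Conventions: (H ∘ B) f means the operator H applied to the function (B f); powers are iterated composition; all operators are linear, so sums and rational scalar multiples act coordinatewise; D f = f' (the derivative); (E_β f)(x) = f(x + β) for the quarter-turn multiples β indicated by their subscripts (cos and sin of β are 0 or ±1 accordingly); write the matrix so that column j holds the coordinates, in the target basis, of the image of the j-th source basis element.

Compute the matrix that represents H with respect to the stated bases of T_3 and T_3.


image of 1: 0
image of cos x: cos x
image of sin x: sin x
image of cos 2x: -4cos 2x
image of sin 2x: -4sin 2x
image of cos 3x: 9cos 3x
image of sin 3x: 9sin 3x
each image's coordinates form column j of the matrix

the matrix is [[0, 0, 0, 0, 0, 0, 0]; [0, 1, 0, 0, 0, 0, 0]; [0, 0, 1, 0, 0, 0, 0]; [0, 0, 0, -4, 0, 0, 0]; [0, 0, 0, 0, -4, 0, 0]; [0, 0, 0, 0, 0, 9, 0]; [0, 0, 0, 0, 0, 0, 9]] (rows listed top to bottom)


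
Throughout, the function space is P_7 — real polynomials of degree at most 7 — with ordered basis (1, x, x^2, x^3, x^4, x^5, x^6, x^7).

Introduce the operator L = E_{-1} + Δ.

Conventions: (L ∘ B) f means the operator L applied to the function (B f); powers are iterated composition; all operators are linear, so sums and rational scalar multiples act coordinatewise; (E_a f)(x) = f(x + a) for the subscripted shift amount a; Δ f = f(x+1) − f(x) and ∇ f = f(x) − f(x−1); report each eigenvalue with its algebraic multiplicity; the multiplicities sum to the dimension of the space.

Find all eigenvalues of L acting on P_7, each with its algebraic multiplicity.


image of 1: 1
image of x: x
image of x^2: x^2 + 2
image of x^3: x^3 + 6x
image of x^4: x^4 + 12x^2 + 2
image of x^5: x^5 + 20x^3 + 10x
image of x^6: x^6 + 30x^4 + 30x^2 + 2
image of x^7: x^7 + 42x^5 + 70x^3 + 14x
the matrix is upper triangular; its diagonal is (1, 1, 1, 1, 1, 1, 1, 1)
for a triangular matrix the eigenvalues are the diagonal entries, with algebraic multiplicity their repetition count

λ = 1 (multiplicity 8)


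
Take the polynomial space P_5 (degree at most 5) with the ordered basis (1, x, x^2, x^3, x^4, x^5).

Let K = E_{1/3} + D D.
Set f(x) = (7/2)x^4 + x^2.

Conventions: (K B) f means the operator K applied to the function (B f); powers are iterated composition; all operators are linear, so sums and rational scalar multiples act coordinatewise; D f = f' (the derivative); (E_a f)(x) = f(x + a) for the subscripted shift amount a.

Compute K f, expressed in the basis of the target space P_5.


the result is g(x) = (7/2)x^4 + (14/3)x^3 + (136/3)x^2 + (32/27)x + 349/162

E_{1/3} f = (7/2)x^4 + (14/3)x^3 + (10/3)x^2 + (32/27)x + 25/162
D f = 14x^3 + 2x
D D f = 42x^2 + 2
(E_{1/3} + D D) f = (7/2)x^4 + (14/3)x^3 + (136/3)x^2 + (32/27)x + 349/162


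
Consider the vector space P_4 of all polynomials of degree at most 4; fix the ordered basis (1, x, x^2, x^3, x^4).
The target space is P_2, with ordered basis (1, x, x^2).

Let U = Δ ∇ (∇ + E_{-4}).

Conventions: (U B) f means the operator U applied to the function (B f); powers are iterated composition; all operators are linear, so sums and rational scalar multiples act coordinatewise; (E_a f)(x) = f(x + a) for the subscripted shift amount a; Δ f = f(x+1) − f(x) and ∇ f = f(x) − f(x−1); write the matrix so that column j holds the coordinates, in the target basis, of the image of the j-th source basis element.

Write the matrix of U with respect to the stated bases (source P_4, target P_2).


the matrix is [[0, 0, 2, -18, 182]; [0, 0, 0, 6, -72]; [0, 0, 0, 0, 12]] (rows listed top to bottom)

image of 1: 0
image of x: 0
image of x^2: 2
image of x^3: 6x - 18
image of x^4: 12x^2 - 72x + 182
each image's coordinates form column j of the matrix


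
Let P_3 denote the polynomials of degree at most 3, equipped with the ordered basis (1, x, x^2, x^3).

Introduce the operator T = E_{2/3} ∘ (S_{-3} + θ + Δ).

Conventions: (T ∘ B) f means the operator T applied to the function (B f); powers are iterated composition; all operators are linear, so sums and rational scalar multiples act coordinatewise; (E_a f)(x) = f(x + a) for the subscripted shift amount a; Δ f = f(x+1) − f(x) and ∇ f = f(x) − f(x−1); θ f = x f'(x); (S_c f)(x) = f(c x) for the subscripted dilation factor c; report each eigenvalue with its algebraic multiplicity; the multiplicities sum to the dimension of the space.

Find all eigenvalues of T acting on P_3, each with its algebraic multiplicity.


λ = -24 (multiplicity 1), λ = -2 (multiplicity 1), λ = 1 (multiplicity 1), λ = 11 (multiplicity 1)

image of 1: 1
image of x: -2x - 1/3
image of x^2: 11x^2 + (50/3)x + 65/9
image of x^3: -24x^3 - 45x^2 - 25x - 25/9
the matrix is upper triangular; its diagonal is (1, -2, 11, -24)
for a triangular matrix the eigenvalues are the diagonal entries, with algebraic multiplicity their repetition count


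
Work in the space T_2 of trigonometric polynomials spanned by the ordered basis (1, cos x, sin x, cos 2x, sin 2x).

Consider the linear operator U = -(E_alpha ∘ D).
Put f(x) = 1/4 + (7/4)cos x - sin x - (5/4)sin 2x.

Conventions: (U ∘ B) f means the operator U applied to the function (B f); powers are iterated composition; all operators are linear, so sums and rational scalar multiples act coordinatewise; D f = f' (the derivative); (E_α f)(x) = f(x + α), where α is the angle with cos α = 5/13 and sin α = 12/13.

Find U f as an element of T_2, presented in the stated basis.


the result is g(x) = 2cos x - (1/4)sin x - (595/338)cos 2x - (300/169)sin 2x

D f = -cos x - (7/4)sin x - (5/2)cos 2x
E_alpha D f = -2cos x + (1/4)sin x + (595/338)cos 2x + (300/169)sin 2x
(-(E_alpha ∘ D)) f = 2cos x - (1/4)sin x - (595/338)cos 2x - (300/169)sin 2x


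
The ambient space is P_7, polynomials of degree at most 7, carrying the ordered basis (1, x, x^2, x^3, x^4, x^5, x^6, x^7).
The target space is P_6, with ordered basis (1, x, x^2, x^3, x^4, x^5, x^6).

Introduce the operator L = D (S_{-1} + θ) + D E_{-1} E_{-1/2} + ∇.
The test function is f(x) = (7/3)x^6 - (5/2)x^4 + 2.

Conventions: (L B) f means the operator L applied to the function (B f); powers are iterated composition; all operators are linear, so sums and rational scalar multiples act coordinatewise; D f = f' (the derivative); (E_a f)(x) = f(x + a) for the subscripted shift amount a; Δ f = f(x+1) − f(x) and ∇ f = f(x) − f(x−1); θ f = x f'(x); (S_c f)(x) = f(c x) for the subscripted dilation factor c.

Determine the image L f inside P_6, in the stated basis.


S_{-1} f = (7/3)x^6 - (5/2)x^4 + 2
θ f = 14x^6 - 10x^4
(S_{-1} + θ) f = (49/3)x^6 - (25/2)x^4 + 2
D (S_{-1} + θ) f = 98x^5 - 50x^3
E_{-1/2} f = (7/3)x^6 - 7x^5 + (25/4)x^4 - (5/6)x^3 - (25/16)x^2 + (13/16)x + 361/192
E_{-1} E_{-1/2} f = (7/3)x^6 - 21x^5 + (305/4)x^4 - (285/2)x^3 + (2295/16)x^2 - (1161/16)x + 1019/64
D E_{-1} E_{-1/2} f = 14x^5 - 105x^4 + 305x^3 - (855/2)x^2 + (2295/8)x - 1161/16
∇ f = 14x^5 - 35x^4 + (110/3)x^3 - 20x^2 + 4x + 1/6
(D (S_{-1} + θ) + D E_{-1} E_{-1/2} + ∇) f = 126x^5 - 140x^4 + (875/3)x^3 - (895/2)x^2 + (2327/8)x - 3475/48

the image equals g(x) = 126x^5 - 140x^4 + (875/3)x^3 - (895/2)x^2 + (2327/8)x - 3475/48


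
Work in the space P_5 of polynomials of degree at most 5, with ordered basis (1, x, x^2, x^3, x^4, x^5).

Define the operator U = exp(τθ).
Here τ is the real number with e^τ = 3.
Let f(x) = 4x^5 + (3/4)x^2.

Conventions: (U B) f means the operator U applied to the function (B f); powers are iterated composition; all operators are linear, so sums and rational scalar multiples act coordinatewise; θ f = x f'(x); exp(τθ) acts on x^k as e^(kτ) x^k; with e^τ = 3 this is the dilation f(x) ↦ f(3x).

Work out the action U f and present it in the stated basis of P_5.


the image equals g(x) = 972x^5 + (27/4)x^2

exp(τθ) x^k = e^(kτ) x^k; with e^τ = 3 this sends x^k to 3^k x^k
x^2 ↦ 9 x^2
x^5 ↦ 243 x^5
applying this coordinatewise to f: exp(τθ) f = 972x^5 + (27/4)x^2


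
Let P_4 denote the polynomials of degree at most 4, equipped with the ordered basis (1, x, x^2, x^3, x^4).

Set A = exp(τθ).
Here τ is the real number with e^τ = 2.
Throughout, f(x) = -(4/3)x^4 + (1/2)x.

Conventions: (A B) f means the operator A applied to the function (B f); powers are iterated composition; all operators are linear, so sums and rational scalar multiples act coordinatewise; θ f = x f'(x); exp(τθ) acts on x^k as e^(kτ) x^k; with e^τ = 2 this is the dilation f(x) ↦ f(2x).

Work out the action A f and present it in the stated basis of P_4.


exp(τθ) x^k = e^(kτ) x^k; with e^τ = 2 this sends x^k to 2^k x^k
x ↦ 2 x
x^4 ↦ 16 x^4
applying this coordinatewise to f: exp(τθ) f = -(64/3)x^4 + x

the result is g(x) = -(64/3)x^4 + x


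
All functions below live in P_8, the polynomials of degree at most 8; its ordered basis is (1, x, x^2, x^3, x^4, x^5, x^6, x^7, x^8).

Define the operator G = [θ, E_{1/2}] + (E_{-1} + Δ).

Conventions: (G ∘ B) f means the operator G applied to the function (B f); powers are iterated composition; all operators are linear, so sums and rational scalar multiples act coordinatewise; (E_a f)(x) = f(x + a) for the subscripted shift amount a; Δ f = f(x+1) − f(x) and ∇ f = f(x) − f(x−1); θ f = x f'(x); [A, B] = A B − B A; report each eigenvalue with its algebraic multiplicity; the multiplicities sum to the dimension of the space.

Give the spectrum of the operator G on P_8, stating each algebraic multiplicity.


λ = 1 (multiplicity 9)

image of 1: 1
image of x: x - 1/2
image of x^2: x^2 - x + 3/2
image of x^3: x^3 - (3/2)x^2 + (9/2)x - 3/8
image of x^4: x^4 - 2x^3 + 9x^2 - (3/2)x + 7/4
image of x^5: x^5 - (5/2)x^4 + 15x^3 - (15/4)x^2 + (35/4)x - 5/32
image of x^6: x^6 - 3x^5 + (45/2)x^4 - (15/2)x^3 + (105/4)x^2 - (15/16)x + 61/32
image of x^7: x^7 - (7/2)x^6 + (63/2)x^5 - (105/8)x^4 + (245/4)x^3 - (105/32)x^2 + (427/32)x - 7/128
image of x^8: x^8 - 4x^7 + 42x^6 - 21x^5 + (245/2)x^4 - (35/4)x^3 + (427/8)x^2 - (7/16)x + 63/32
the matrix is upper triangular; its diagonal is (1, 1, 1, 1, 1, 1, 1, 1, 1)
for a triangular matrix the eigenvalues are the diagonal entries, with algebraic multiplicity their repetition count


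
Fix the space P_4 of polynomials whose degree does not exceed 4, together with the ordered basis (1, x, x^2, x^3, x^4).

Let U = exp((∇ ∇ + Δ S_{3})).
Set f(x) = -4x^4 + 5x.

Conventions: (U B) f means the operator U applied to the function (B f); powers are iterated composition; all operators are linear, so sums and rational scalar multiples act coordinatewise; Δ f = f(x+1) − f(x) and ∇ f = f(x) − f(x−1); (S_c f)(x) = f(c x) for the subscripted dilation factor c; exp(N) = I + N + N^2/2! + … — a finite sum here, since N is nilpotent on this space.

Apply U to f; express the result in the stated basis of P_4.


g(x) = -4x^4 - 1296x^3 - 54480x^2 - 390427x - 529685

order-1 term: -1296x^3 - 1992x^2 - 1200x - 365
order-2 term: -52488x^2 - 74304x - 26364
order-3 term: -314928x - 266760
order-4 term: -236196
the series for exp((∇ ∇ + Δ S_{3})) f terminates at order 4
exp((∇ ∇ + Δ S_{3})) f = -4x^4 - 1296x^3 - 54480x^2 - 390427x - 529685


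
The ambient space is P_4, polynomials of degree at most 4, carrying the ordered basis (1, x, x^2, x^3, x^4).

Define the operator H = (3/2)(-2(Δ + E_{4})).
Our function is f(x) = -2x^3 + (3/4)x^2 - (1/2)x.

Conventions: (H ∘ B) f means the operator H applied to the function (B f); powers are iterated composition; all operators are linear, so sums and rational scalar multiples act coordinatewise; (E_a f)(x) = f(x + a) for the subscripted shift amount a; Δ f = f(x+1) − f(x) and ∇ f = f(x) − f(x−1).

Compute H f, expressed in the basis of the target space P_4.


Δ f = -6x^2 - (9/2)x - 7/4
E_{4} f = -2x^3 - (93/4)x^2 - (181/2)x - 118
(Δ + E_{4}) f = -2x^3 - (117/4)x^2 - 95x - 479/4
(-2(Δ + E_{4})) f = 4x^3 + (117/2)x^2 + 190x + 479/2
((3/2)(-2(Δ + E_{4}))) f = 6x^3 + (351/4)x^2 + 285x + 1437/4

the result is g(x) = 6x^3 + (351/4)x^2 + 285x + 1437/4


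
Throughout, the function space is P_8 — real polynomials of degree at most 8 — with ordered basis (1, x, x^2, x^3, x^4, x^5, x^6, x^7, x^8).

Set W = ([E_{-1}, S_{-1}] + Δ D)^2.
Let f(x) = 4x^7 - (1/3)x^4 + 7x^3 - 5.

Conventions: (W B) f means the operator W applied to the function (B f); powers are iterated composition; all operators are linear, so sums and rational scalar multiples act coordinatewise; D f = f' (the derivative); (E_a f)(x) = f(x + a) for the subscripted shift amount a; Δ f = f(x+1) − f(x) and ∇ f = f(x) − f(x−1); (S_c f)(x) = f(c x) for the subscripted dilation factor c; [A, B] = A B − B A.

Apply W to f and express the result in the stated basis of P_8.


S_{-1} f = -4x^7 - (1/3)x^4 - 7x^3 - 5
E_{-1} S_{-1} f = -4x^7 + 28x^6 - 84x^5 + (419/3)x^4 - (437/3)x^3 + 103x^2 - (143/3)x + 17/3
E_{-1} f = 4x^7 - 28x^6 + 84x^5 - (421/3)x^4 + (445/3)x^3 - 107x^2 + (151/3)x - 49/3
S_{-1} E_{-1} f = -4x^7 - 28x^6 - 84x^5 - (421/3)x^4 - (445/3)x^3 - 107x^2 - (151/3)x - 49/3
[E_{-1}, S_{-1}] f = 56x^6 + 280x^4 + (8/3)x^3 + 210x^2 + (8/3)x + 22
D f = 28x^6 - (4/3)x^3 + 21x^2
Δ D f = 168x^5 + 420x^4 + 560x^3 + 416x^2 + 206x + 143/3
([E_{-1}, S_{-1}] + Δ D) f = 56x^6 + 168x^5 + 700x^4 + (1688/3)x^3 + 626x^2 + (626/3)x + 209/3
S_{-1} ([E_{-1}, S_{-1}] + Δ D) f = 56x^6 - 168x^5 + 700x^4 - (1688/3)x^3 + 626x^2 - (626/3)x + 209/3
E_{-1} S_{-1} ([E_{-1}, S_{-1}] + Δ D) f = 56x^6 - 504x^5 + 2380x^4 - (18488/3)x^3 + 9034x^2 - (21374/3)x + 2391
E_{-1} ([E_{-1}, S_{-1}] + Δ D) f = 56x^6 - 168x^5 + 700x^4 - (5032/3)x^3 + 2298x^2 - (4954/3)x + 1537/3
S_{-1} E_{-1} ([E_{-1}, S_{-1}] + Δ D) f = 56x^6 + 168x^5 + 700x^4 + (5032/3)x^3 + 2298x^2 + (4954/3)x + 1537/3
[E_{-1}, S_{-1}] ([E_{-1}, S_{-1}] + Δ D) f = -672x^5 + 1680x^4 - 7840x^3 + 6736x^2 - 8776x + 5636/3
D ([E_{-1}, S_{-1}] + Δ D) f = 336x^5 + 840x^4 + 2800x^3 + 1688x^2 + 1252x + 626/3
Δ D ([E_{-1}, S_{-1}] + Δ D) f = 1680x^4 + 6720x^3 + 16800x^2 + 16816x + 6916
([E_{-1}, S_{-1}] + Δ D) ([E_{-1}, S_{-1}] + Δ D) f = -672x^5 + 3360x^4 - 1120x^3 + 23536x^2 + 8040x + 26384/3

g(x) = -672x^5 + 3360x^4 - 1120x^3 + 23536x^2 + 8040x + 26384/3
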